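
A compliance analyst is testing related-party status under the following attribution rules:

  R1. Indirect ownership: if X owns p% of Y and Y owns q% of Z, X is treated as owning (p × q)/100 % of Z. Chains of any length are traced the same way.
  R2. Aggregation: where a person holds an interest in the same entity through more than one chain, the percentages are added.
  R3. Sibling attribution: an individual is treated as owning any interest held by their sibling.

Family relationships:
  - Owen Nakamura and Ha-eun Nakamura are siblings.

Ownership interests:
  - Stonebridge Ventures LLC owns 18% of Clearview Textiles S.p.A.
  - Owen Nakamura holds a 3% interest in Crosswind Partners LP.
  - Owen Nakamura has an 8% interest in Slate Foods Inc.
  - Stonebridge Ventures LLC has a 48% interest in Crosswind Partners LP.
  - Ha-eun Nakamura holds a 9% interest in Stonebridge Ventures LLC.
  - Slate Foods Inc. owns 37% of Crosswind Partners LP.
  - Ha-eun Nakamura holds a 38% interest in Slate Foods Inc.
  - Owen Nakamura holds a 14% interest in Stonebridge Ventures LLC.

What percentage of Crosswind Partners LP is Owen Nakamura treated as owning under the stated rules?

By sibling attribution (R3), Owen Nakamura is treated as also owning Ha-eun Nakamura's interest in Slate Foods Inc, giving 8% + 38% = 46%.
By sibling attribution (R3), Owen Nakamura is treated as also owning Ha-eun Nakamura's interest in Stonebridge Ventures LLC, giving 14% + 9% = 23%.
Chain via Slate Foods Inc. (R1): 46% × 37% = 17.02% of Crosswind Partners LP.
Chain via Stonebridge Ventures LLC (R1): 23% × 48% = 11.04% of Crosswind Partners LP.
Direct interest in Crosswind Partners LP: 3%.
Aggregating (R2): 17.02% + 11.04% + 3% = 31.06%.

31.06%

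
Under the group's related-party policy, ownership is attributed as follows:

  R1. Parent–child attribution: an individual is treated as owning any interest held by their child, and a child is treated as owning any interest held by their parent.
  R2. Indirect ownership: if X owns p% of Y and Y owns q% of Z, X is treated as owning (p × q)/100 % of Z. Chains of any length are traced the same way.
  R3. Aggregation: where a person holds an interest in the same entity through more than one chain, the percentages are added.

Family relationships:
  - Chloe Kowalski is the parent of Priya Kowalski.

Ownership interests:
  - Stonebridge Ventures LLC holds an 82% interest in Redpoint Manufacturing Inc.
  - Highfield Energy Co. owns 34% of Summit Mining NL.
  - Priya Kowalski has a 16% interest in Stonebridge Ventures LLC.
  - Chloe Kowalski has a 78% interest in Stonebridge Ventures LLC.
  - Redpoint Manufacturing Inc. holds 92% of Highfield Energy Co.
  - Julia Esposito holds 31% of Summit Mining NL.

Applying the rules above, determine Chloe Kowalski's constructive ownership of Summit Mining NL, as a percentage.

24.110624%

By parent–child attribution (R1), Chloe Kowalski is treated as also owning Priya Kowalski's interest in Stonebridge Ventures LLC, giving 78% + 16% = 94%.
Chain via Stonebridge Ventures LLC → Redpoint Manufacturing Inc. → Highfield Energy Co. (R2): 94% × 82% × 92% × 34% = 24.110624% of Summit Mining NL.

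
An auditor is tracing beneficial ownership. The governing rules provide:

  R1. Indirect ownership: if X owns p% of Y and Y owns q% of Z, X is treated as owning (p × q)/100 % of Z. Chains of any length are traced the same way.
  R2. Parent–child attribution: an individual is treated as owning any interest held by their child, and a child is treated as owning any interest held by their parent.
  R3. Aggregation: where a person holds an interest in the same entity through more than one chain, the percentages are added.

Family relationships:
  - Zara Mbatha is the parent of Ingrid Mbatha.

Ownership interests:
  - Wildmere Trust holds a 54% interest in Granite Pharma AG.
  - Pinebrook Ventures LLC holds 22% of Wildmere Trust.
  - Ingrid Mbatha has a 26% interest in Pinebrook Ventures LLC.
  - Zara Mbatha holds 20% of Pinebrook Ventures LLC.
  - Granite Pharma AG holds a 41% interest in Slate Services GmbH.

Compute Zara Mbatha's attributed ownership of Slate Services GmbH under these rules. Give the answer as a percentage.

2.240568%

By parent–child attribution (R2), Zara Mbatha is treated as also owning Ingrid Mbatha's interest in Pinebrook Ventures LLC, giving 20% + 26% = 46%.
Chain via Pinebrook Ventures LLC → Wildmere Trust → Granite Pharma AG (R1): 46% × 22% × 54% × 41% = 2.240568% of Slate Services GmbH.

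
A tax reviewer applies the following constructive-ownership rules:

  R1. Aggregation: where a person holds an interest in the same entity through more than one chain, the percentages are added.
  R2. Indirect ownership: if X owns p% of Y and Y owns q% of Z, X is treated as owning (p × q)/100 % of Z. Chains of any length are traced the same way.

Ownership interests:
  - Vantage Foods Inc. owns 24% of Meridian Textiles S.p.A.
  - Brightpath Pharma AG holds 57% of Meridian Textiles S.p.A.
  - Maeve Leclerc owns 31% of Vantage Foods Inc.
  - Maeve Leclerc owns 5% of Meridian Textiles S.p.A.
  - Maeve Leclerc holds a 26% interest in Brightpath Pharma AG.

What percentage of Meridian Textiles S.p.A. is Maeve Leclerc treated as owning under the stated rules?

Chain via Brightpath Pharma AG (R2): 26% × 57% = 14.82% of Meridian Textiles S.p.A.
Chain via Vantage Foods Inc. (R2): 31% × 24% = 7.44% of Meridian Textiles S.p.A.
Direct interest in Meridian Textiles S.p.A: 5%.
Aggregating (R1): 14.82% + 7.44% + 5% = 27.26%.

27.26%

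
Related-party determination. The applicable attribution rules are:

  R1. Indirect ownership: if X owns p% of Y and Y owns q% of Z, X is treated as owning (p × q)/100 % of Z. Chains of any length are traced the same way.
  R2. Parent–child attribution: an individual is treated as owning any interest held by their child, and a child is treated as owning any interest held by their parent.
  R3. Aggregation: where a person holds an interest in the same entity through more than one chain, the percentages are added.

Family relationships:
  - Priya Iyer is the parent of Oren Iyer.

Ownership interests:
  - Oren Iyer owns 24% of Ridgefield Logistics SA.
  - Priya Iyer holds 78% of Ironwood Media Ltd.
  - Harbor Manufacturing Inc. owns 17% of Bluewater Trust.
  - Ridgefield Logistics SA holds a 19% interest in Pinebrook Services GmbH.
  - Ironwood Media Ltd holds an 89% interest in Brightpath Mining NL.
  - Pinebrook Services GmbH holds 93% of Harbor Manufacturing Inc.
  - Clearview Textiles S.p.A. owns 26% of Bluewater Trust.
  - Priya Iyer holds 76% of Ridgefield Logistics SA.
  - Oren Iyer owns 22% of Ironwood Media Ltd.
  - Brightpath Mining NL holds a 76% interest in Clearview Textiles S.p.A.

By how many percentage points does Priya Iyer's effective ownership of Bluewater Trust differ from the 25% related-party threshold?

4.4097

By parent–child attribution (R2), Priya Iyer is treated as also owning Oren Iyer's interest in Ridgefield Logistics SA, giving 76% + 24% = 100%.
By parent–child attribution (R2), Priya Iyer is treated as also owning Oren Iyer's interest in Ironwood Media Ltd, giving 78% + 22% = 100%.
Chain via Ridgefield Logistics SA → Pinebrook Services GmbH → Harbor Manufacturing Inc. (R1): 100% × 19% × 93% × 17% = 3.0039% of Bluewater Trust.
Chain via Ironwood Media Ltd → Brightpath Mining NL → Clearview Textiles S.p.A. (R1): 100% × 89% × 76% × 26% = 17.5864% of Bluewater Trust.
Aggregating (R3): 3.0039% + 17.5864% = 20.5903%.
20.5903% falls short of the 25% threshold by 4.4097 percentage points.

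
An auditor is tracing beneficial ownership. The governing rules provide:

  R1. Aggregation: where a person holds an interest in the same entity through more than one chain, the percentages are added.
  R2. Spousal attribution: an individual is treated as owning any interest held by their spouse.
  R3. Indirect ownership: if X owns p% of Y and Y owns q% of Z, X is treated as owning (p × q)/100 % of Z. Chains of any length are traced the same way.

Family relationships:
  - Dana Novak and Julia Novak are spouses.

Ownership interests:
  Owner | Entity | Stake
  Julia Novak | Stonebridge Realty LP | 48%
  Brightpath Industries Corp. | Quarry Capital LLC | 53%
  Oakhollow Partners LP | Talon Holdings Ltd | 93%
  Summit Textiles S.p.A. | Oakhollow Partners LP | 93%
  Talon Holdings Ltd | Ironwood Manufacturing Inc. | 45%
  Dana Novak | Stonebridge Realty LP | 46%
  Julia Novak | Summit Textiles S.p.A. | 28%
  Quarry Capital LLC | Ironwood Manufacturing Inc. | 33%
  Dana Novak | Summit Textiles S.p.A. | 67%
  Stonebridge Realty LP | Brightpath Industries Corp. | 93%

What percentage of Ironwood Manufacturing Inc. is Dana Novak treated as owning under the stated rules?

52.264233%

By spousal attribution (R2), Dana Novak is treated as also owning Julia Novak's interest in Summit Textiles S.p.A, giving 67% + 28% = 95%.
By spousal attribution (R2), Dana Novak is treated as also owning Julia Novak's interest in Stonebridge Realty LP, giving 46% + 48% = 94%.
Chain via Summit Textiles S.p.A. → Oakhollow Partners LP → Talon Holdings Ltd (R3): 95% × 93% × 93% × 45% = 36.974475% of Ironwood Manufacturing Inc.
Chain via Stonebridge Realty LP → Brightpath Industries Corp. → Quarry Capital LLC (R3): 94% × 93% × 53% × 33% = 15.289758% of Ironwood Manufacturing Inc.
Aggregating (R1): 36.974475% + 15.289758% = 52.264233%.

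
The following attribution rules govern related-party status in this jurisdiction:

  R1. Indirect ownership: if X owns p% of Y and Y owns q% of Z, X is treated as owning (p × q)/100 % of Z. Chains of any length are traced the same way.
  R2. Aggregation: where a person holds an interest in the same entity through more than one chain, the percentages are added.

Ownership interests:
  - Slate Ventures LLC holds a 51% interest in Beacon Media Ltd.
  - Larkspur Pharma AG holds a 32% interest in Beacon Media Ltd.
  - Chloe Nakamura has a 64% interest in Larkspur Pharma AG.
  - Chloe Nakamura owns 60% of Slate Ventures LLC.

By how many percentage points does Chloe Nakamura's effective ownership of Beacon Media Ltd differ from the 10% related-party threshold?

Chain via Larkspur Pharma AG (R1): 64% × 32% = 20.48% of Beacon Media Ltd.
Chain via Slate Ventures LLC (R1): 60% × 51% = 30.6% of Beacon Media Ltd.
Aggregating (R2): 20.48% + 30.6% = 51.08%.
51.08% exceeds the 10% threshold by 41.08 percentage points.

41.08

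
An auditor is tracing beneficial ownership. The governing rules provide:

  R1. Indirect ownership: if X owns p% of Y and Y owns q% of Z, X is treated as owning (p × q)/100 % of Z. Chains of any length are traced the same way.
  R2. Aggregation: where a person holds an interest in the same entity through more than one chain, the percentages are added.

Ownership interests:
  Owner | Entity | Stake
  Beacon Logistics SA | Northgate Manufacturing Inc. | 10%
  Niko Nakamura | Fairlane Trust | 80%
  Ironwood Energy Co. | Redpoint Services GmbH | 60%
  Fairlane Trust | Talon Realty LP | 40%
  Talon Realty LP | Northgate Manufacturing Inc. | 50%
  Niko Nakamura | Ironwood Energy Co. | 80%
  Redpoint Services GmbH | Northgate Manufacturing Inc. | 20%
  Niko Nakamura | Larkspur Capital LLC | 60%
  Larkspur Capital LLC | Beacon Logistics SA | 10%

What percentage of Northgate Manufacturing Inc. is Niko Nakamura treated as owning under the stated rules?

Chain via Larkspur Capital LLC → Beacon Logistics SA (R1): 60% × 10% × 10% = 0.6% of Northgate Manufacturing Inc.
Chain via Ironwood Energy Co. → Redpoint Services GmbH (R1): 80% × 60% × 20% = 9.6% of Northgate Manufacturing Inc.
Chain via Fairlane Trust → Talon Realty LP (R1): 80% × 40% × 50% = 16% of Northgate Manufacturing Inc.
Aggregating (R2): 0.6% + 9.6% + 16% = 26.2%.

26.2%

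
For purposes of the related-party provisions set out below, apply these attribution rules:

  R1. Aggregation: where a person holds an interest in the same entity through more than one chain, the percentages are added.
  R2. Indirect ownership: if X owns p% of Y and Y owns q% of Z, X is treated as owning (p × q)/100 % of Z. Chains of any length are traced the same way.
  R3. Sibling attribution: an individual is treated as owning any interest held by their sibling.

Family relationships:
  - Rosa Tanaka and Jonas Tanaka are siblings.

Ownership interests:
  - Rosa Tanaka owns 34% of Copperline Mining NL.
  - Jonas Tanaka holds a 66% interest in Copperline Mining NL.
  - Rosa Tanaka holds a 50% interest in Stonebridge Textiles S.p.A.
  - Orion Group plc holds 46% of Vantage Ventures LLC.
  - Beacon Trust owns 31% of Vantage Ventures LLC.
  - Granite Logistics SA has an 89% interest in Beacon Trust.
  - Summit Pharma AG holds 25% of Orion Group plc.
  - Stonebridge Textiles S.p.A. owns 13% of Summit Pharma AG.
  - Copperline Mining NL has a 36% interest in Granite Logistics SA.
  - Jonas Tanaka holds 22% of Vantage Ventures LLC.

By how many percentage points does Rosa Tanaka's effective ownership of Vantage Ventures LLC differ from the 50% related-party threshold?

By sibling attribution (R3), Rosa Tanaka is treated as also owning Jonas Tanaka's interest in Copperline Mining NL, giving 34% + 66% = 100%.
By sibling attribution (R3), Rosa Tanaka is treated as owning Jonas Tanaka's 22% interest in Vantage Ventures LLC.
Chain via Stonebridge Textiles S.p.A. → Summit Pharma AG → Orion Group plc (R2): 50% × 13% × 25% × 46% = 0.7475% of Vantage Ventures LLC.
Chain via Copperline Mining NL → Granite Logistics SA → Beacon Trust (R2): 100% × 36% × 89% × 31% = 9.9324% of Vantage Ventures LLC.
Direct interest in Vantage Ventures LLC: 22%.
Aggregating (R1): 0.7475% + 9.9324% + 22% = 32.6799%.
32.6799% falls short of the 50% threshold by 17.3201 percentage points.

17.3201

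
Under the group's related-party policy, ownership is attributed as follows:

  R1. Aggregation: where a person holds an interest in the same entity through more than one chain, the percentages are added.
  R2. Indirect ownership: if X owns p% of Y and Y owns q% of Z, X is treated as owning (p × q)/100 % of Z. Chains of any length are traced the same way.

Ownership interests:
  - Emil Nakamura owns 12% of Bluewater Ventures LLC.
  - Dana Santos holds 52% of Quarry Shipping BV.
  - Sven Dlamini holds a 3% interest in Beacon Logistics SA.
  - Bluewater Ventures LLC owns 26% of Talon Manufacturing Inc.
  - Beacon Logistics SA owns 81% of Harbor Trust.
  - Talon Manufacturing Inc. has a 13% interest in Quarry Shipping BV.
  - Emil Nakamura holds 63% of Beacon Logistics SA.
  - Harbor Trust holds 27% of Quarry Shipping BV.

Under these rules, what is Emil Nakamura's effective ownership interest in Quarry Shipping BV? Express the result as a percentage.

14.1837%

Chain via Beacon Logistics SA → Harbor Trust (R2): 63% × 81% × 27% = 13.7781% of Quarry Shipping BV.
Chain via Bluewater Ventures LLC → Talon Manufacturing Inc. (R2): 12% × 26% × 13% = 0.4056% of Quarry Shipping BV.
Aggregating (R1): 13.7781% + 0.4056% = 14.1837%.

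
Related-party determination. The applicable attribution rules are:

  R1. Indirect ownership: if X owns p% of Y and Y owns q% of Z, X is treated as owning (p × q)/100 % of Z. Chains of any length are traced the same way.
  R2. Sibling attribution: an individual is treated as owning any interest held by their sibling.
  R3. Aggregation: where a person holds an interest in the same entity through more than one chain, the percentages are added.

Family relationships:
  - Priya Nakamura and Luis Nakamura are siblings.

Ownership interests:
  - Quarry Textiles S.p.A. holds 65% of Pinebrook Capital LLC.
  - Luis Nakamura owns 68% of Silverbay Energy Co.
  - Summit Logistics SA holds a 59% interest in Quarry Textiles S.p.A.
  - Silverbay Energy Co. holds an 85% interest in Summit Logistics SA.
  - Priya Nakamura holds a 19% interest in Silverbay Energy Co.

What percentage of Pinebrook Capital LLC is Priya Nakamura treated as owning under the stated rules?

By sibling attribution (R2), Priya Nakamura is treated as also owning Luis Nakamura's interest in Silverbay Energy Co, giving 19% + 68% = 87%.
Chain via Silverbay Energy Co. → Summit Logistics SA → Quarry Textiles S.p.A. (R1): 87% × 85% × 59% × 65% = 28.359825% of Pinebrook Capital LLC.

28.359825%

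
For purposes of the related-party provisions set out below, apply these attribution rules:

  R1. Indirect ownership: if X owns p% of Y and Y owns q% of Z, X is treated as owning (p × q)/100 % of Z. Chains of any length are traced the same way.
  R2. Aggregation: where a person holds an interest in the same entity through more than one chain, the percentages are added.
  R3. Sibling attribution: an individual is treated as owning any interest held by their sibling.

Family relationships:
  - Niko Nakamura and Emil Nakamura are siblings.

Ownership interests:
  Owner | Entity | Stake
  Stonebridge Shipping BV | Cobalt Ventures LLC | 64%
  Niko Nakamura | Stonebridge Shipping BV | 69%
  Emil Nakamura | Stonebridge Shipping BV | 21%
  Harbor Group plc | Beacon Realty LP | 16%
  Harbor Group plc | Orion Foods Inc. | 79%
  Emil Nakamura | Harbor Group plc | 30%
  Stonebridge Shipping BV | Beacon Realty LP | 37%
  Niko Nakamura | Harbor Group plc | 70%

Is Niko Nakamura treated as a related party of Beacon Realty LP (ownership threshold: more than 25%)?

Yes

By sibling attribution (R3), Niko Nakamura is treated as also owning Emil Nakamura's interest in Harbor Group plc, giving 70% + 30% = 100%.
By sibling attribution (R3), Niko Nakamura is treated as also owning Emil Nakamura's interest in Stonebridge Shipping BV, giving 69% + 21% = 90%.
Chain via Harbor Group plc (R1): 100% × 16% = 16% of Beacon Realty LP.
Chain via Stonebridge Shipping BV (R1): 90% × 37% = 33.3% of Beacon Realty LP.
Aggregating (R2): 16% + 33.3% = 49.3%.
49.3% exceeds the 25% threshold, so Niko is a related party to Beacon Realty LP.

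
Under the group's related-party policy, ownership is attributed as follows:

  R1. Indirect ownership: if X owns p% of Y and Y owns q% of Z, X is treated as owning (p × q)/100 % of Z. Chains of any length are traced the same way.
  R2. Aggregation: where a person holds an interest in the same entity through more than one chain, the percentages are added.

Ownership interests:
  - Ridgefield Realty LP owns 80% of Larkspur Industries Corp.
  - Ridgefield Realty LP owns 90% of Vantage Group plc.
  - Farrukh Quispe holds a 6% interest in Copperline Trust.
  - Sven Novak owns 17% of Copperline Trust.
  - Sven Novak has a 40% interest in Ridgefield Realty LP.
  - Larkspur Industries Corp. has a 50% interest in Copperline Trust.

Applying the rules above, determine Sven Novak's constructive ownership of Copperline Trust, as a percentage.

Chain via Ridgefield Realty LP → Larkspur Industries Corp. (R1): 40% × 80% × 50% = 16% of Copperline Trust.
Direct interest in Copperline Trust: 17%.
Aggregating (R2): 16% + 17% = 33%.

33%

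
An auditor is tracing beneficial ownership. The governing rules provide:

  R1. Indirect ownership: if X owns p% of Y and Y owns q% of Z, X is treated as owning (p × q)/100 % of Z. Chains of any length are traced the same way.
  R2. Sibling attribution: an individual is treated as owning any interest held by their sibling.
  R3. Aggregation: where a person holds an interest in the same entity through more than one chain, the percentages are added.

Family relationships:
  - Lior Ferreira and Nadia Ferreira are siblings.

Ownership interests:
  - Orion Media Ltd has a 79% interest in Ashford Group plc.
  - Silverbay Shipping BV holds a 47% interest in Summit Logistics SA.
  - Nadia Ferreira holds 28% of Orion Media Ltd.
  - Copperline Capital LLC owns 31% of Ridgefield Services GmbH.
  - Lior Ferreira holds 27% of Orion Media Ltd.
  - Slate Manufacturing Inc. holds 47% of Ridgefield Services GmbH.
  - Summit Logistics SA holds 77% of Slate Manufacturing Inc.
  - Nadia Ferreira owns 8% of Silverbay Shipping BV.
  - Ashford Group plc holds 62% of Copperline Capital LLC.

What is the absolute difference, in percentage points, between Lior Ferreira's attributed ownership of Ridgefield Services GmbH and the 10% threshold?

0.288166

By sibling attribution (R2), Lior Ferreira is treated as also owning Nadia Ferreira's interest in Orion Media Ltd, giving 27% + 28% = 55%.
By sibling attribution (R2), Lior Ferreira is treated as owning Nadia Ferreira's 8% interest in Silverbay Shipping BV.
Chain via Orion Media Ltd → Ashford Group plc → Copperline Capital LLC (R1): 55% × 79% × 62% × 31% = 8.35109% of Ridgefield Services GmbH.
Chain via Silverbay Shipping BV → Summit Logistics SA → Slate Manufacturing Inc. (R1): 8% × 47% × 77% × 47% = 1.360744% of Ridgefield Services GmbH.
Aggregating (R3): 8.35109% + 1.360744% = 9.711834%.
9.711834% falls short of the 10% threshold by 0.288166 percentage points.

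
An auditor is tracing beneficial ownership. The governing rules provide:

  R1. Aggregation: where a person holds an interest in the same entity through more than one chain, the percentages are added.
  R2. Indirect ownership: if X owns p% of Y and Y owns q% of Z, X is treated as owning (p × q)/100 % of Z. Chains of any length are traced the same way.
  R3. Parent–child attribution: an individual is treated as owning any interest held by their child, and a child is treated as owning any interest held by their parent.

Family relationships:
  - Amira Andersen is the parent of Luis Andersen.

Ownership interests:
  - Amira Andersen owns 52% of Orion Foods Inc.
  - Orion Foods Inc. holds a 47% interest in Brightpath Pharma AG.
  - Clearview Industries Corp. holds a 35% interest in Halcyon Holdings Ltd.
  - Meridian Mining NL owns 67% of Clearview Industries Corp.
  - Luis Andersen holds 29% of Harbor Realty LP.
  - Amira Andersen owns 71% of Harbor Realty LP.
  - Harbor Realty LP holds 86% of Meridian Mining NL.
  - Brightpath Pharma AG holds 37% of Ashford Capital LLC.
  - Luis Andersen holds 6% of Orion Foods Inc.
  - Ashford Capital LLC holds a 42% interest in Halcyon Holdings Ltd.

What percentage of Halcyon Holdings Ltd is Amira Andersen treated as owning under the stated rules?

By parent–child attribution (R3), Amira Andersen is treated as also owning Luis Andersen's interest in Orion Foods Inc, giving 52% + 6% = 58%.
By parent–child attribution (R3), Amira Andersen is treated as also owning Luis Andersen's interest in Harbor Realty LP, giving 71% + 29% = 100%.
Chain via Orion Foods Inc. → Brightpath Pharma AG → Ashford Capital LLC (R2): 58% × 47% × 37% × 42% = 4.236204% of Halcyon Holdings Ltd.
Chain via Harbor Realty LP → Meridian Mining NL → Clearview Industries Corp. (R2): 100% × 86% × 67% × 35% = 20.167% of Halcyon Holdings Ltd.
Aggregating (R1): 4.236204% + 20.167% = 24.403204%.

24.403204%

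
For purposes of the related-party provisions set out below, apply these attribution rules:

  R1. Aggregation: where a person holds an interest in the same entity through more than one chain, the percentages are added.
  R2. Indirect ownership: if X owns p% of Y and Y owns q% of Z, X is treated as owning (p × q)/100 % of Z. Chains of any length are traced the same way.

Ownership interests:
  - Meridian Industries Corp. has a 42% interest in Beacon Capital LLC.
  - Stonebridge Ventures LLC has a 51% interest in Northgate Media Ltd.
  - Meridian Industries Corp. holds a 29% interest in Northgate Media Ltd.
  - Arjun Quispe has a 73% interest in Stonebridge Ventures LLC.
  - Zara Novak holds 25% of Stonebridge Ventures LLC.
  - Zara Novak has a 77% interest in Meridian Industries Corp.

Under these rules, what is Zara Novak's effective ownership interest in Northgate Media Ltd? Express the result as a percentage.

Chain via Stonebridge Ventures LLC (R2): 25% × 51% = 12.75% of Northgate Media Ltd.
Chain via Meridian Industries Corp. (R2): 77% × 29% = 22.33% of Northgate Media Ltd.
Aggregating (R1): 12.75% + 22.33% = 35.08%.

35.08%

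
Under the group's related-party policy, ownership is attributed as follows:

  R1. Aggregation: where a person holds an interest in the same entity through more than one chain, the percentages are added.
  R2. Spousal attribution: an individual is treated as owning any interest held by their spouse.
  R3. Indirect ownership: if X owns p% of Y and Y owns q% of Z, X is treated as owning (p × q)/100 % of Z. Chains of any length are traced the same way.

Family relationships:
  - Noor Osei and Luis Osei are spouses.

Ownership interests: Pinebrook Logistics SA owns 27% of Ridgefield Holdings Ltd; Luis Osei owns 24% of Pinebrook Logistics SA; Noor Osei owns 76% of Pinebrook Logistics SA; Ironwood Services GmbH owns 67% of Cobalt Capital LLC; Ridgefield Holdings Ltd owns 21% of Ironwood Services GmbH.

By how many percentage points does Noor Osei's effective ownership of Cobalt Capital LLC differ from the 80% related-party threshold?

By spousal attribution (R2), Noor Osei is treated as also owning Luis Osei's interest in Pinebrook Logistics SA, giving 76% + 24% = 100%.
Chain via Pinebrook Logistics SA → Ridgefield Holdings Ltd → Ironwood Services GmbH (R3): 100% × 27% × 21% × 67% = 3.7989% of Cobalt Capital LLC.
3.7989% falls short of the 80% threshold by 76.2011 percentage points.

76.2011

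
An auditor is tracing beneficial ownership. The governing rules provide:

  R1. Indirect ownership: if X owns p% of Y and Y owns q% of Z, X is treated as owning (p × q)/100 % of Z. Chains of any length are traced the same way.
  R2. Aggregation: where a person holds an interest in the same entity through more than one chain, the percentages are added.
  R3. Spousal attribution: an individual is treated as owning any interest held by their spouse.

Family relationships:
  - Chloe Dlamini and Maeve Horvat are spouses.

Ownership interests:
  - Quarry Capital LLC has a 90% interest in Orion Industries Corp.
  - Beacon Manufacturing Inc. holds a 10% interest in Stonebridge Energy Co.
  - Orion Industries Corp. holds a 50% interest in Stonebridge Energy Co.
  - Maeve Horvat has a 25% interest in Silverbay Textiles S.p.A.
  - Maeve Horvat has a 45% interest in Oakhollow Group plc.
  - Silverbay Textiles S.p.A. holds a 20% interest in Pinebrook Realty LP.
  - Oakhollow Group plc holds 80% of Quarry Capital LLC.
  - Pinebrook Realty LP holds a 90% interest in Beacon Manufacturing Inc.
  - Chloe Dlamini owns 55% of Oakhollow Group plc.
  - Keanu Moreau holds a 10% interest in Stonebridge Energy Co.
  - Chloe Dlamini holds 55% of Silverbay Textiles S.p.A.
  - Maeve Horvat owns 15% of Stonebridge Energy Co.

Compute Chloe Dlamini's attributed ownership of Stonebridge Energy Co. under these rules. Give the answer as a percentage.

52.44%

By spousal attribution (R3), Chloe Dlamini is treated as also owning Maeve Horvat's interest in Silverbay Textiles S.p.A, giving 55% + 25% = 80%.
By spousal attribution (R3), Chloe Dlamini is treated as also owning Maeve Horvat's interest in Oakhollow Group plc, giving 55% + 45% = 100%.
By spousal attribution (R3), Chloe Dlamini is treated as owning Maeve Horvat's 15% interest in Stonebridge Energy Co.
Chain via Silverbay Textiles S.p.A. → Pinebrook Realty LP → Beacon Manufacturing Inc. (R1): 80% × 20% × 90% × 10% = 1.44% of Stonebridge Energy Co.
Chain via Oakhollow Group plc → Quarry Capital LLC → Orion Industries Corp. (R1): 100% × 80% × 90% × 50% = 36% of Stonebridge Energy Co.
Direct interest in Stonebridge Energy Co: 15%.
Aggregating (R2): 1.44% + 36% + 15% = 52.44%.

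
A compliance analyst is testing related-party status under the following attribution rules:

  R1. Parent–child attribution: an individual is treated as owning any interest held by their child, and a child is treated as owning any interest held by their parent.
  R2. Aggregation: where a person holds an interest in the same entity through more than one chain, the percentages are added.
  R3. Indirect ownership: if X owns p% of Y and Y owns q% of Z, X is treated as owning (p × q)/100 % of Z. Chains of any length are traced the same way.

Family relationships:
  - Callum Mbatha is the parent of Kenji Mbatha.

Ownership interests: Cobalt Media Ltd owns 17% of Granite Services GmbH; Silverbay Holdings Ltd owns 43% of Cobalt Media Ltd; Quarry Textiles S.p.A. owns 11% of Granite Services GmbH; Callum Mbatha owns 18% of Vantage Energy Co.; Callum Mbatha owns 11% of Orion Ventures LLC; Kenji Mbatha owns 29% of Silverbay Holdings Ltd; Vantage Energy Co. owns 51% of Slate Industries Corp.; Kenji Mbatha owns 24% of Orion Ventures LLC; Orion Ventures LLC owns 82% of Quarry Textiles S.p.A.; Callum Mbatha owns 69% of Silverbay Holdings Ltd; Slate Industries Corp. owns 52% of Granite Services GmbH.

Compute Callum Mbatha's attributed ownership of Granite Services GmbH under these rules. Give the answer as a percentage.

By parent–child attribution (R1), Callum Mbatha is treated as also owning Kenji Mbatha's interest in Silverbay Holdings Ltd, giving 69% + 29% = 98%.
By parent–child attribution (R1), Callum Mbatha is treated as also owning Kenji Mbatha's interest in Orion Ventures LLC, giving 11% + 24% = 35%.
Chain via Vantage Energy Co. → Slate Industries Corp. (R3): 18% × 51% × 52% = 4.7736% of Granite Services GmbH.
Chain via Silverbay Holdings Ltd → Cobalt Media Ltd (R3): 98% × 43% × 17% = 7.1638% of Granite Services GmbH.
Chain via Orion Ventures LLC → Quarry Textiles S.p.A. (R3): 35% × 82% × 11% = 3.157% of Granite Services GmbH.
Aggregating (R2): 4.7736% + 7.1638% + 3.157% = 15.0944%.

15.0944%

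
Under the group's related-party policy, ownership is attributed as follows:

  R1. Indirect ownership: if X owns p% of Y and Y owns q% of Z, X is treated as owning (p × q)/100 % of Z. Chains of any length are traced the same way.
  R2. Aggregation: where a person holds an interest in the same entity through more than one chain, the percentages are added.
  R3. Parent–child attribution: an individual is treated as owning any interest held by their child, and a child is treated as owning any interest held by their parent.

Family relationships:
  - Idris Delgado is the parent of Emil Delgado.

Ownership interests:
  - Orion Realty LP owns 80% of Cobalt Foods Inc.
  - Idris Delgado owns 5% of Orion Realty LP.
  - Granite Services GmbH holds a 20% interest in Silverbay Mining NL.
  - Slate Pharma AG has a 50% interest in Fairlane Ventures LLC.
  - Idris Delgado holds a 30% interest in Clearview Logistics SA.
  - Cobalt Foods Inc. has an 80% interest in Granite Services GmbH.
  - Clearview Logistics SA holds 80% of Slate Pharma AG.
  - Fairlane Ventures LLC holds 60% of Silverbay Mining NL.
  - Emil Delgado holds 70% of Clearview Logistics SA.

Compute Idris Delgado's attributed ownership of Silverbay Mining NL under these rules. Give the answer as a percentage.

By parent–child attribution (R3), Idris Delgado is treated as also owning Emil Delgado's interest in Clearview Logistics SA, giving 30% + 70% = 100%.
Chain via Clearview Logistics SA → Slate Pharma AG → Fairlane Ventures LLC (R1): 100% × 80% × 50% × 60% = 24% of Silverbay Mining NL.
Chain via Orion Realty LP → Cobalt Foods Inc. → Granite Services GmbH (R1): 5% × 80% × 80% × 20% = 0.64% of Silverbay Mining NL.
Aggregating (R2): 24% + 0.64% = 24.64%.

24.64%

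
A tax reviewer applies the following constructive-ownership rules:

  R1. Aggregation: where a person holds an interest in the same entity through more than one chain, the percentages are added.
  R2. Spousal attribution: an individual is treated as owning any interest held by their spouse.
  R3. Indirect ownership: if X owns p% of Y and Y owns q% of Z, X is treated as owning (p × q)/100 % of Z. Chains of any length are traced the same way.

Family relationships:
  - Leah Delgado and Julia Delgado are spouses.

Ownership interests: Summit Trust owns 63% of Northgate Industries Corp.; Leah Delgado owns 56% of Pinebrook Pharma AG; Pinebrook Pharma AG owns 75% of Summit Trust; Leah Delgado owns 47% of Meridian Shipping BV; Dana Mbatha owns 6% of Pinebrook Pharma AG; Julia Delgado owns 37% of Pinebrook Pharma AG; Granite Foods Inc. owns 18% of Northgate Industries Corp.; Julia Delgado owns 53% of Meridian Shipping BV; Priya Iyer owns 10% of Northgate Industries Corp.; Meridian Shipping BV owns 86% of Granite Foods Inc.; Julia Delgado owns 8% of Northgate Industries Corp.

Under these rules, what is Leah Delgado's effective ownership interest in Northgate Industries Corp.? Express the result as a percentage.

67.4225%

By spousal attribution (R2), Leah Delgado is treated as also owning Julia Delgado's interest in Meridian Shipping BV, giving 47% + 53% = 100%.
By spousal attribution (R2), Leah Delgado is treated as also owning Julia Delgado's interest in Pinebrook Pharma AG, giving 56% + 37% = 93%.
By spousal attribution (R2), Leah Delgado is treated as owning Julia Delgado's 8% interest in Northgate Industries Corp.
Chain via Meridian Shipping BV → Granite Foods Inc. (R3): 100% × 86% × 18% = 15.48% of Northgate Industries Corp.
Chain via Pinebrook Pharma AG → Summit Trust (R3): 93% × 75% × 63% = 43.9425% of Northgate Industries Corp.
Direct interest in Northgate Industries Corp: 8%.
Aggregating (R1): 15.48% + 43.9425% + 8% = 67.4225%.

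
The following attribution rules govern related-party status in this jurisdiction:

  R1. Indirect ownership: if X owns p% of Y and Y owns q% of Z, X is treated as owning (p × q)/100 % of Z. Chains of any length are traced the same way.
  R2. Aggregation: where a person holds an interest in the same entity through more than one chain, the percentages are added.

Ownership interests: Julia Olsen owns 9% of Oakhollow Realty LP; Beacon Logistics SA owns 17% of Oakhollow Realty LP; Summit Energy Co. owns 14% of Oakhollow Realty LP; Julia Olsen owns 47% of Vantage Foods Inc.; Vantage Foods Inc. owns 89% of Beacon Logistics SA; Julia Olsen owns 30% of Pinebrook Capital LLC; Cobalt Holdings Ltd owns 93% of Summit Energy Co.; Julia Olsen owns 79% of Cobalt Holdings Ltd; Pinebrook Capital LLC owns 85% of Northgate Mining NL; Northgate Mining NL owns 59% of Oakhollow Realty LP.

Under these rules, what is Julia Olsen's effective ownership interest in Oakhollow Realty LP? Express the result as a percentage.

41.4419%

Chain via Vantage Foods Inc. → Beacon Logistics SA (R1): 47% × 89% × 17% = 7.1111% of Oakhollow Realty LP.
Chain via Pinebrook Capital LLC → Northgate Mining NL (R1): 30% × 85% × 59% = 15.045% of Oakhollow Realty LP.
Chain via Cobalt Holdings Ltd → Summit Energy Co. (R1): 79% × 93% × 14% = 10.2858% of Oakhollow Realty LP.
Direct interest in Oakhollow Realty LP: 9%.
Aggregating (R2): 7.1111% + 15.045% + 10.2858% + 9% = 41.4419%.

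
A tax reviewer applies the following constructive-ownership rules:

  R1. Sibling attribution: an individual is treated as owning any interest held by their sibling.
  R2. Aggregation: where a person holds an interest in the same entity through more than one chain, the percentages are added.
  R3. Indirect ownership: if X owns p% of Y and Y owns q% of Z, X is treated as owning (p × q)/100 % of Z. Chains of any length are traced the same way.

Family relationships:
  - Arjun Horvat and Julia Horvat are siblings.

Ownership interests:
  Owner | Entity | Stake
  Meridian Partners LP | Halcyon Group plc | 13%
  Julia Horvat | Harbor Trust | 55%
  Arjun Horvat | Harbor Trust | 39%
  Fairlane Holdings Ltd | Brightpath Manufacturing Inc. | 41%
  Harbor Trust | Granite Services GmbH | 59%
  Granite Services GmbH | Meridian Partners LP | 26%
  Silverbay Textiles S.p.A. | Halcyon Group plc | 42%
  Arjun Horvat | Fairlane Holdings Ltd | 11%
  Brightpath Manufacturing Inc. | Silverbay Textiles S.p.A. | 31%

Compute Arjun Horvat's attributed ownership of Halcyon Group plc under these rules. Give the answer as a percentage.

By sibling attribution (R1), Arjun Horvat is treated as also owning Julia Horvat's interest in Harbor Trust, giving 39% + 55% = 94%.
Chain via Harbor Trust → Granite Services GmbH → Meridian Partners LP (R3): 94% × 59% × 26% × 13% = 1.874548% of Halcyon Group plc.
Chain via Fairlane Holdings Ltd → Brightpath Manufacturing Inc. → Silverbay Textiles S.p.A. (R3): 11% × 41% × 31% × 42% = 0.587202% of Halcyon Group plc.
Aggregating (R2): 1.874548% + 0.587202% = 2.46175%.

2.46175%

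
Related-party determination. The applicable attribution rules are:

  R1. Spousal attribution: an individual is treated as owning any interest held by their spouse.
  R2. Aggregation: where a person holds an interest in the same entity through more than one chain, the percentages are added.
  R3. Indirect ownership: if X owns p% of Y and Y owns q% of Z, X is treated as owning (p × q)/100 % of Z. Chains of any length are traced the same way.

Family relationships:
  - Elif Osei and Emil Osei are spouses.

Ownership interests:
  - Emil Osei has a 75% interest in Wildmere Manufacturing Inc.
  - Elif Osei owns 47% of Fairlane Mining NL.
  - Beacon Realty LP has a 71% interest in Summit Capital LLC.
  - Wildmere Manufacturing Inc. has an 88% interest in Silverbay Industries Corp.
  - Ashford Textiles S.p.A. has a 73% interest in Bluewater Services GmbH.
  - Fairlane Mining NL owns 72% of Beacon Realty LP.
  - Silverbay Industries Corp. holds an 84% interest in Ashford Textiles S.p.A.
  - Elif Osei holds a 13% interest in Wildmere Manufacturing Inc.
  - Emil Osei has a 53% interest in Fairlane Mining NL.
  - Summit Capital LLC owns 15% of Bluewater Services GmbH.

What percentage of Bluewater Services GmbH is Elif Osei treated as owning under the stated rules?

55.154208%

By spousal attribution (R1), Elif Osei is treated as also owning Emil Osei's interest in Fairlane Mining NL, giving 47% + 53% = 100%.
By spousal attribution (R1), Elif Osei is treated as also owning Emil Osei's interest in Wildmere Manufacturing Inc, giving 13% + 75% = 88%.
Chain via Fairlane Mining NL → Beacon Realty LP → Summit Capital LLC (R3): 100% × 72% × 71% × 15% = 7.668% of Bluewater Services GmbH.
Chain via Wildmere Manufacturing Inc. → Silverbay Industries Corp. → Ashford Textiles S.p.A. (R3): 88% × 88% × 84% × 73% = 47.486208% of Bluewater Services GmbH.
Aggregating (R2): 7.668% + 47.486208% = 55.154208%.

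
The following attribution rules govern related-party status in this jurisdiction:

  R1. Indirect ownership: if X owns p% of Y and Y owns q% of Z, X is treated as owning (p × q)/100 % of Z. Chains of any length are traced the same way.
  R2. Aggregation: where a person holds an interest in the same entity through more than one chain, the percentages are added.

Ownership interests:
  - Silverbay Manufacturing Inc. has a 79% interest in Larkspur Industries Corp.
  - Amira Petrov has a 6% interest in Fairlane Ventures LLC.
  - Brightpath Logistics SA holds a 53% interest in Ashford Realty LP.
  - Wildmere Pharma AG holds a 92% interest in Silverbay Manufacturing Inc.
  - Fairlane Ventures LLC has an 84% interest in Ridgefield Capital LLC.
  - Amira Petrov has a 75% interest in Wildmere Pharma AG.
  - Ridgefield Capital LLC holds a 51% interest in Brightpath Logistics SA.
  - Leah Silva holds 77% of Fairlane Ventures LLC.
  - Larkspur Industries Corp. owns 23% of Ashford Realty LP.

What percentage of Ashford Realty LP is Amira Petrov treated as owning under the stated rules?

Chain via Wildmere Pharma AG → Silverbay Manufacturing Inc. → Larkspur Industries Corp. (R1): 75% × 92% × 79% × 23% = 12.5373% of Ashford Realty LP.
Chain via Fairlane Ventures LLC → Ridgefield Capital LLC → Brightpath Logistics SA (R1): 6% × 84% × 51% × 53% = 1.362312% of Ashford Realty LP.
Aggregating (R2): 12.5373% + 1.362312% = 13.899612%.

13.899612%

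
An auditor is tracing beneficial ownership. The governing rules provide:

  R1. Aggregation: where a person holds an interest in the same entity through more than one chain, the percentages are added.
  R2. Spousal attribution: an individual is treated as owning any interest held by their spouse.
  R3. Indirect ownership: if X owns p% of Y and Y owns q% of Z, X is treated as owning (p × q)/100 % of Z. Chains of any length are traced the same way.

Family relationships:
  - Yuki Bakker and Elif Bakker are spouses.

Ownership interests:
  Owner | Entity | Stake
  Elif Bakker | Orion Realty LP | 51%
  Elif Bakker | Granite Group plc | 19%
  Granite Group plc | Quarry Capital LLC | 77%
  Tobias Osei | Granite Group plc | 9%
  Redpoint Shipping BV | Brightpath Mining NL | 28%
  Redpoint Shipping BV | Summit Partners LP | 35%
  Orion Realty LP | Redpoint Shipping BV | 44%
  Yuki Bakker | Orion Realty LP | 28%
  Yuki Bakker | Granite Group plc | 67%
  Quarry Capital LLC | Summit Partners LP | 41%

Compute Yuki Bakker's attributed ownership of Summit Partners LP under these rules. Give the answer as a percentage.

39.3162%

By spousal attribution (R2), Yuki Bakker is treated as also owning Elif Bakker's interest in Orion Realty LP, giving 28% + 51% = 79%.
By spousal attribution (R2), Yuki Bakker is treated as also owning Elif Bakker's interest in Granite Group plc, giving 67% + 19% = 86%.
Chain via Orion Realty LP → Redpoint Shipping BV (R3): 79% × 44% × 35% = 12.166% of Summit Partners LP.
Chain via Granite Group plc → Quarry Capital LLC (R3): 86% × 77% × 41% = 27.1502% of Summit Partners LP.
Aggregating (R1): 12.166% + 27.1502% = 39.3162%.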